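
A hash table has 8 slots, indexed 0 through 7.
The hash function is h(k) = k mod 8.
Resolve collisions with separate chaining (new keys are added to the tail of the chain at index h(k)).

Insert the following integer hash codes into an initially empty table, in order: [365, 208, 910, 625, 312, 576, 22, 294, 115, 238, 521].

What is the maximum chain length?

4

365 → bucket 5
208 → bucket 0
910 → bucket 6
625 → bucket 1
312 → bucket 0 (collision)
576 → bucket 0 (collision)
22 → bucket 6 (collision)
294 → bucket 6 (collision)
115 → bucket 3
238 → bucket 6 (collision)
521 → bucket 1 (collision)
Final buckets:
0: 208 -> 312 -> 576
1: 625 -> 521
2: .
3: 115
4: .
5: 365
6: 910 -> 22 -> 294 -> 238
7: .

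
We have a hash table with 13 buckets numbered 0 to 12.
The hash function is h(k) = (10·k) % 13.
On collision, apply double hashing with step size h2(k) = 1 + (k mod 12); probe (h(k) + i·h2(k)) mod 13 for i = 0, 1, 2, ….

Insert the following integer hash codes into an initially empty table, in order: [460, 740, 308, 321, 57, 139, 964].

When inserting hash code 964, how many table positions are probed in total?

460: h=11 => slot 11
740: h=3 => slot 3
308: h=12 => slot 12
321: h=12, h2=10, probe 12,9 => slot 9
57: h=11, h2=10, probe 11,8 => slot 8
139: h=12, h2=8, probe 12,7 => slot 7
964: h=7, h2=5, probe 7,12,4 => slot 4
Table: [_, _, _, 740, 964, _, _, 139, 57, 321, _, 460, 308]

3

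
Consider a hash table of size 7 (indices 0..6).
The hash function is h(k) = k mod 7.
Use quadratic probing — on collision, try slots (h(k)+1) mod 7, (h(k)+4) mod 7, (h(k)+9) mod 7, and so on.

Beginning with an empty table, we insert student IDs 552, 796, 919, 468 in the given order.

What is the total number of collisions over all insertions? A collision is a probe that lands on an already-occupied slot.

1

552 hashes to 6; slot 6 is free => place at 6.
796 hashes to 5; slot 5 is free => place at 5.
919 hashes to 2; slot 2 is free => place at 2.
468 hashes to 6; 6 taken => place at 0.
Table: [468, ∅, 919, ∅, ∅, 796, 552]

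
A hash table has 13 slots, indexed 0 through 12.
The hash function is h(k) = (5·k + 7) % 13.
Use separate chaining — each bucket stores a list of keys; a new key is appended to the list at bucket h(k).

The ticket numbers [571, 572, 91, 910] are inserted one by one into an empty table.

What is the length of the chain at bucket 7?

571 -> bucket 2
572 -> bucket 7
91 -> bucket 7 (collision)
910 -> bucket 7 (collision)
Final buckets:
0: _
1: _
2: 571
3: _
4: _
5: _
6: _
7: 572 -> 91 -> 910
8: _
9: _
10: _
11: _
12: _

3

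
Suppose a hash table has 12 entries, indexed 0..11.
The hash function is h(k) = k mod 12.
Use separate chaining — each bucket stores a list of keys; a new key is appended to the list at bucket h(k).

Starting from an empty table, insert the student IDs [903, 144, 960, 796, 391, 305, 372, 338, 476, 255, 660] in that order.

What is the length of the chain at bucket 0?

903 -> bucket 3
144 -> bucket 0
960 -> bucket 0 (collision)
796 -> bucket 4
391 -> bucket 7
305 -> bucket 5
372 -> bucket 0 (collision)
338 -> bucket 2
476 -> bucket 8
255 -> bucket 3 (collision)
660 -> bucket 0 (collision)
Final buckets:
0: 144 -> 960 -> 372 -> 660
1: —
2: 338
3: 903 -> 255
4: 796
5: 305
6: —
7: 391
8: 476
9: —
10: —
11: —

4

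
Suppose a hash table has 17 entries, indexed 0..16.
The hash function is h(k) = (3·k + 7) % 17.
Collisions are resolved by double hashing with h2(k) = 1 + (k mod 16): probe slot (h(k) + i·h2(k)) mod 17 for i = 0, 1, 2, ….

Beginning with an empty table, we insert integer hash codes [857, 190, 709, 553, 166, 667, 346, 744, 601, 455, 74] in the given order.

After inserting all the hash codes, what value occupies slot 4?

744

857: h=11 -> slot 11
190: h=16 -> slot 16
709: h=9 -> slot 9
553: h=0 -> slot 0
166: h=12 -> slot 12
667: h=2 -> slot 2
346: h=8 -> slot 8
744: h=12, h2=9, probe 12,4 -> slot 4
601: h=8, h2=10, probe 8,1 -> slot 1
455: h=12, h2=8, probe 12,3 -> slot 3
74: h=8, h2=11, probe 8,2,13 -> slot 13
Table: [553, 601, 667, 455, 744, _, _, _, 346, 709, _, 857, 166, 74, _, _, 190]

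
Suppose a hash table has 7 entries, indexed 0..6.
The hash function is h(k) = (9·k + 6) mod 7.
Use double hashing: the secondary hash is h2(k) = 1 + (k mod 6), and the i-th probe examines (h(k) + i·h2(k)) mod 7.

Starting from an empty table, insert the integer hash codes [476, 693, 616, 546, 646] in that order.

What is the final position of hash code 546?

476: h=6 => slot 6
693: h=6, h2=4, probe 6,3 => slot 3
616: h=6, h2=5, probe 6,4 => slot 4
546: h=6, h2=1, probe 6,0 => slot 0
646: h=3, h2=5, probe 3,1 => slot 1
Table: [546, 646, ∅, 693, 616, ∅, 476]

0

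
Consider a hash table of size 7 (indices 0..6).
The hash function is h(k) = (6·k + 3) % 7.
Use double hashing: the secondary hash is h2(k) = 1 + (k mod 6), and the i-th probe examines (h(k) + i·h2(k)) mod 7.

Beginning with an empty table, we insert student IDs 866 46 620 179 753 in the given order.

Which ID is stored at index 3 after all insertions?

866 hashes to 5; slot 5 is free → place at 5.
46 hashes to 6; slot 6 is free → place at 6.
620 hashes to 6, h2=3; 6 taken → place at 2.
179 hashes to 6, h2=6; 6,5 taken → place at 4.
753 hashes to 6, h2=4; 6 taken → place at 3.
Table: [., ., 620, 753, 179, 866, 46]

753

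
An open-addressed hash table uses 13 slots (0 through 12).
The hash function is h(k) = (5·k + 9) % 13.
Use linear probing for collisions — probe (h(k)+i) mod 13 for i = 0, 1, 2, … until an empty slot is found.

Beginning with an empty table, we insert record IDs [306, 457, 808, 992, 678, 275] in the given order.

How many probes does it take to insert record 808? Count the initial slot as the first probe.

Insert 306: h=5, slot 5 empty → index 5.
Insert 457: h=6, slot 6 empty → index 6.
Insert 808: h=6, slot 6 occupied → index 7.
Insert 992: h=3, slot 3 empty → index 3.
Insert 678: h=6, slots 6,7 occupied → index 8.
Insert 275: h=6, slots 6,7,8 occupied → index 9.
Table: [-, -, -, 992, -, 306, 457, 808, 678, 275, -, -, -]

2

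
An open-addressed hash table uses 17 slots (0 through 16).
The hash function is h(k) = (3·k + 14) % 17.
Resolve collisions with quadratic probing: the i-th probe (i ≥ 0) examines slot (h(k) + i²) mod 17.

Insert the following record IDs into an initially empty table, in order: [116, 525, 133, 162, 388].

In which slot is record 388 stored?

9

Insert 116: h=5, slot 5 empty → index 5.
Insert 525: h=8, slot 8 empty → index 8.
Insert 133: h=5, slot 5 occupied → index 6.
Insert 162: h=7, slot 7 empty → index 7.
Insert 388: h=5, slots 5,6 occupied → index 9.
Table: [., ., ., ., ., 116, 133, 162, 525, 388, ., ., ., ., ., ., .]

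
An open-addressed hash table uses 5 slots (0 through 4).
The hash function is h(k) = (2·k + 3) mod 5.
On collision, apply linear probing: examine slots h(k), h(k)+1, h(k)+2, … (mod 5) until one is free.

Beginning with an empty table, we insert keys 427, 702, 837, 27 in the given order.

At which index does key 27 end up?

427: h=2 => slot 2
702: h=2, probe 2,3 => slot 3
837: h=2, probe 2,3,4 => slot 4
27: h=2, probe 2,3,4,0 => slot 0
Table: [27, -, 427, 702, 837]

0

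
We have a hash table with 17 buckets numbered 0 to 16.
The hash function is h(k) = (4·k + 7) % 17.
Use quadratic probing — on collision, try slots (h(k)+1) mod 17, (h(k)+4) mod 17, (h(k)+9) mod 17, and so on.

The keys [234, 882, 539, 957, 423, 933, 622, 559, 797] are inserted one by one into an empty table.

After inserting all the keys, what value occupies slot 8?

234

Insert 234: h=8, slot 8 empty → index 8.
Insert 882: h=16, slot 16 empty → index 16.
Insert 539: h=4, slot 4 empty → index 4.
Insert 957: h=10, slot 10 empty → index 10.
Insert 423: h=16, slot 16 occupied → index 0.
Insert 933: h=16, slots 16,0 occupied → index 3.
Insert 622: h=13, slot 13 empty → index 13.
Insert 559: h=16, slots 16,0,3,8 occupied → index 15.
Insert 797: h=16, slots 16,0,3,8,15 occupied → index 7.
Table: [423, ∅, ∅, 933, 539, ∅, ∅, 797, 234, ∅, 957, ∅, ∅, 622, ∅, 559, 882]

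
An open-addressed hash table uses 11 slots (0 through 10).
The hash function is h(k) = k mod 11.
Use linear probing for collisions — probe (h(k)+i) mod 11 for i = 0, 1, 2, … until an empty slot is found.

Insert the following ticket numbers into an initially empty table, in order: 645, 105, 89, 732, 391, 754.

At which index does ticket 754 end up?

645 hashes to 7; slot 7 is free => place at 7.
105 hashes to 6; slot 6 is free => place at 6.
89 hashes to 1; slot 1 is free => place at 1.
732 hashes to 6; 6,7 taken => place at 8.
391 hashes to 6; 6,7,8 taken => place at 9.
754 hashes to 6; 6,7,8,9 taken => place at 10.
Table: [—, 89, —, —, —, —, 105, 645, 732, 391, 754]

10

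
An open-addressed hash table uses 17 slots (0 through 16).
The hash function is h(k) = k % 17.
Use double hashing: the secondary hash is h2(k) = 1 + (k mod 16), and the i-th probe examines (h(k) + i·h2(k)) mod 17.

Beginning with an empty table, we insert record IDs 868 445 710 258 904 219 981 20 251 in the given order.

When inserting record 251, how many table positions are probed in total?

5

868: h=1 -> slot 1
445: h=3 -> slot 3
710: h=13 -> slot 13
258: h=3, h2=3, probe 3,6 -> slot 6
904: h=3, h2=9, probe 3,12 -> slot 12
219: h=15 -> slot 15
981: h=12, h2=6, probe 12,1,7 -> slot 7
20: h=3, h2=5, probe 3,8 -> slot 8
251: h=13, h2=12, probe 13,8,3,15,10 -> slot 10
Table: [_, 868, _, 445, _, _, 258, 981, 20, _, 251, _, 904, 710, _, 219, _]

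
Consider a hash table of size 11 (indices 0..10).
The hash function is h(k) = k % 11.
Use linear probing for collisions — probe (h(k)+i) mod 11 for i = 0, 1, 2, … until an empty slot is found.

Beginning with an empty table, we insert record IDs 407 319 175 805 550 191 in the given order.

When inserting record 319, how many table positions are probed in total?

2

407 hashes to 0; slot 0 is free → place at 0.
319 hashes to 0; 0 taken → place at 1.
175 hashes to 10; slot 10 is free → place at 10.
805 hashes to 2; slot 2 is free → place at 2.
550 hashes to 0; 0,1,2 taken → place at 3.
191 hashes to 4; slot 4 is free → place at 4.
Table: [407, 319, 805, 550, 191, ., ., ., ., ., 175]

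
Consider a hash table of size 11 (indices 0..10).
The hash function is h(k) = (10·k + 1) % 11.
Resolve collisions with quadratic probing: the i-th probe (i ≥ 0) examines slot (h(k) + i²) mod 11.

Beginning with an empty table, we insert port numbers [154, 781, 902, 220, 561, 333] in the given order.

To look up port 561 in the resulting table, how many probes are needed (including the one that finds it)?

Insert 154: h=1, slot 1 empty => index 1.
Insert 781: h=1, slot 1 occupied => index 2.
Insert 902: h=1, slots 1,2 occupied => index 5.
Insert 220: h=1, slots 1,2,5 occupied => index 10.
Insert 561: h=1, slots 1,2,5,10 occupied => index 6.
Insert 333: h=9, slot 9 empty => index 9.
Table: [—, 154, 781, —, —, 902, 561, —, —, 333, 220]
Lookup 561: h=1, probe 1,2,5,10,6 → found at 6.

5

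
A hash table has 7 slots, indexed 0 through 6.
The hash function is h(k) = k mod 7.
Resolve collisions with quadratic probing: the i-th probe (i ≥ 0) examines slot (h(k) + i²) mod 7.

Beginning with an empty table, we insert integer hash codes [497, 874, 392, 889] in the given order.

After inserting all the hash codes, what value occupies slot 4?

Insert 497: h=0, slot 0 empty → index 0.
Insert 874: h=6, slot 6 empty → index 6.
Insert 392: h=0, slot 0 occupied → index 1.
Insert 889: h=0, slots 0,1 occupied → index 4.
Table: [497, 392, ., ., 889, ., 874]

889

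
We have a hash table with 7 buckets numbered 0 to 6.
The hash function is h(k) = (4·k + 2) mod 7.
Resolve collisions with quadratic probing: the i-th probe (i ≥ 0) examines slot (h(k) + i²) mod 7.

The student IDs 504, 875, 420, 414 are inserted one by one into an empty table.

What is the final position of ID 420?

504: h=2 → slot 2
875: h=2, probe 2,3 → slot 3
420: h=2, probe 2,3,6 → slot 6
414: h=6, probe 6,0 → slot 0
Table: [414, -, 504, 875, -, -, 420]

6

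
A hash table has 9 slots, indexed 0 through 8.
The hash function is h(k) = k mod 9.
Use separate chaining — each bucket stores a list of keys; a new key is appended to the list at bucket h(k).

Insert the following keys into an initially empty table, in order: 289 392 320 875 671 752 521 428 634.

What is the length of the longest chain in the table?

5

289 -> bucket 1
392 -> bucket 5
320 -> bucket 5 (collision)
875 -> bucket 2
671 -> bucket 5 (collision)
752 -> bucket 5 (collision)
521 -> bucket 8
428 -> bucket 5 (collision)
634 -> bucket 4
Final buckets:
0: .
1: 289
2: 875
3: .
4: 634
5: 392 -> 320 -> 671 -> 752 -> 428
6: .
7: .
8: 521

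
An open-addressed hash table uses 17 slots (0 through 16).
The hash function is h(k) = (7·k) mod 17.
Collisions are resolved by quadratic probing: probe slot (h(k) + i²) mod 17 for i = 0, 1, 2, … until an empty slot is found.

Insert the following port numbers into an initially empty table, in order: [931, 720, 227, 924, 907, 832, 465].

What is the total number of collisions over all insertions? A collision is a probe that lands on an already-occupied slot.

10

931: h=6 -> slot 6
720: h=8 -> slot 8
227: h=8, probe 8,9 -> slot 9
924: h=8, probe 8,9,12 -> slot 12
907: h=8, probe 8,9,12,0 -> slot 0
832: h=10 -> slot 10
465: h=8, probe 8,9,12,0,7 -> slot 7
Table: [907, _, _, _, _, _, 931, 465, 720, 227, 832, _, 924, _, _, _, _]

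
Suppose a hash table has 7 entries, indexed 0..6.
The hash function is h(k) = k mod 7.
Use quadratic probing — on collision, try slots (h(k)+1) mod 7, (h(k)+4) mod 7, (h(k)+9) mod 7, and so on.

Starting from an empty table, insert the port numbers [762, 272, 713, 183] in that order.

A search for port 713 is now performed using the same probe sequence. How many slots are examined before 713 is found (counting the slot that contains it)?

762: h=6 -> slot 6
272: h=6, probe 6,0 -> slot 0
713: h=6, probe 6,0,3 -> slot 3
183: h=1 -> slot 1
Table: [272, 183, ., 713, ., ., 762]
Lookup 713: h=6, probe 6,0,3 → found at 3.

3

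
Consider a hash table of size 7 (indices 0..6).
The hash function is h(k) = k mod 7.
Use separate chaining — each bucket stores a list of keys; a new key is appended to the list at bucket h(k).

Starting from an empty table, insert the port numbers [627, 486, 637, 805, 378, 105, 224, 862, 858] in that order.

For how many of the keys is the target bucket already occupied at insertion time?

5

Insert 627: h=4, bucket 4 empty -> new chain.
Insert 486: h=3, bucket 3 empty -> new chain.
Insert 637: h=0, bucket 0 empty -> new chain.
Insert 805: h=0, bucket 0 nonempty -> append to chain.
Insert 378: h=0, bucket 0 nonempty -> append to chain.
Insert 105: h=0, bucket 0 nonempty -> append to chain.
Insert 224: h=0, bucket 0 nonempty -> append to chain.
Insert 862: h=1, bucket 1 empty -> new chain.
Insert 858: h=4, bucket 4 nonempty -> append to chain.
Final buckets:
0: 637 -> 805 -> 378 -> 105 -> 224
1: 862
2: _
3: 486
4: 627 -> 858
5: _
6: _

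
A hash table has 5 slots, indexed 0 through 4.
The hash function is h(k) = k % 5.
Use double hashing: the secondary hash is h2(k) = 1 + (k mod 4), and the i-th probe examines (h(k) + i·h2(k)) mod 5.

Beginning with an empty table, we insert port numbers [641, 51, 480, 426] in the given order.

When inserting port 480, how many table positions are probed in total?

3

641: h=1 => slot 1
51: h=1, h2=4, probe 1,0 => slot 0
480: h=0, h2=1, probe 0,1,2 => slot 2
426: h=1, h2=3, probe 1,4 => slot 4
Table: [51, 641, 480, —, 426]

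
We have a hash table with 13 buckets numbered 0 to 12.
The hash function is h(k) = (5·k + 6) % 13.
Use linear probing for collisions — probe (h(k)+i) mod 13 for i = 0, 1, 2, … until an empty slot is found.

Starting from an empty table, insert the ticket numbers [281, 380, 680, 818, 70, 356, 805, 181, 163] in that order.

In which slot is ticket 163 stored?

Insert 281: h=7, slot 7 empty → index 7.
Insert 380: h=8, slot 8 empty → index 8.
Insert 680: h=0, slot 0 empty → index 0.
Insert 818: h=1, slot 1 empty → index 1.
Insert 70: h=5, slot 5 empty → index 5.
Insert 356: h=5, slot 5 occupied → index 6.
Insert 805: h=1, slot 1 occupied → index 2.
Insert 181: h=1, slots 1,2 occupied → index 3.
Insert 163: h=2, slots 2,3 occupied → index 4.
Table: [680, 818, 805, 181, 163, 70, 356, 281, 380, _, _, _, _]

4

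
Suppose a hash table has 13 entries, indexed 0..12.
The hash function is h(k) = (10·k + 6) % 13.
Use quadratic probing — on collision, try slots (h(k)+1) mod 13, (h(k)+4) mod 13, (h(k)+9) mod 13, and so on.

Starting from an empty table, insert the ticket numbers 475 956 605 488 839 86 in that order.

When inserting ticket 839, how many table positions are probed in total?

475 hashes to 11; slot 11 is free => place at 11.
956 hashes to 11; 11 taken => place at 12.
605 hashes to 11; 11,12 taken => place at 2.
488 hashes to 11; 11,12,2 taken => place at 7.
839 hashes to 11; 11,12,2,7 taken => place at 1.
86 hashes to 8; slot 8 is free => place at 8.
Table: [∅, 839, 605, ∅, ∅, ∅, ∅, 488, 86, ∅, ∅, 475, 956]

5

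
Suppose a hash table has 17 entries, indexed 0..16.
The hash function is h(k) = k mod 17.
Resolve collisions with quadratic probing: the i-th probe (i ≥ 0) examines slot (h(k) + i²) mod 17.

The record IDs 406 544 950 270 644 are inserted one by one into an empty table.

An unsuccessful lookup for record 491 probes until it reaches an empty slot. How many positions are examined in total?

Insert 406: h=15, slot 15 empty → index 15.
Insert 544: h=0, slot 0 empty → index 0.
Insert 950: h=15, slot 15 occupied → index 16.
Insert 270: h=15, slots 15,16 occupied → index 2.
Insert 644: h=15, slots 15,16,2 occupied → index 7.
Table: [544, ., 270, ., ., ., ., 644, ., ., ., ., ., ., ., 406, 950]
Lookup 491: h=15, probe 15,16,2,7,14 → slot 14 empty, not found.

5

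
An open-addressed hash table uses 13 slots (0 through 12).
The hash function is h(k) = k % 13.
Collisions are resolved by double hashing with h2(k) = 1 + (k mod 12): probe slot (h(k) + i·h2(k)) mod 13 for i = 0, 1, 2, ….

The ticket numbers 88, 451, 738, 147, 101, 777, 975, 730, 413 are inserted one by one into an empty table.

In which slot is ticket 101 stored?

Insert 88: h=10, slot 10 empty -> index 10.
Insert 451: h=9, slot 9 empty -> index 9.
Insert 738: h=10, h2=7, slot 10 occupied -> index 4.
Insert 147: h=4, h2=4, slot 4 occupied -> index 8.
Insert 101: h=10, h2=6, slot 10 occupied -> index 3.
Insert 777: h=10, h2=10, slot 10 occupied -> index 7.
Insert 975: h=0, slot 0 empty -> index 0.
Insert 730: h=2, slot 2 empty -> index 2.
Insert 413: h=10, h2=6, slots 10,3,9,2,8 occupied -> index 1.
Table: [975, 413, 730, 101, 738, ∅, ∅, 777, 147, 451, 88, ∅, ∅]

3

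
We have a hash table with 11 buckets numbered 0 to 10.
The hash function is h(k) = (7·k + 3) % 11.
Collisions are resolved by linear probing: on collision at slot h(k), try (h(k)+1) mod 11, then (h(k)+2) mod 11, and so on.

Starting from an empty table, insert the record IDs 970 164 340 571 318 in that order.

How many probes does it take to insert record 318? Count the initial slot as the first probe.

4

Insert 970: h=6, slot 6 empty → index 6.
Insert 164: h=7, slot 7 empty → index 7.
Insert 340: h=7, slot 7 occupied → index 8.
Insert 571: h=7, slots 7,8 occupied → index 9.
Insert 318: h=7, slots 7,8,9 occupied → index 10.
Table: [_, _, _, _, _, _, 970, 164, 340, 571, 318]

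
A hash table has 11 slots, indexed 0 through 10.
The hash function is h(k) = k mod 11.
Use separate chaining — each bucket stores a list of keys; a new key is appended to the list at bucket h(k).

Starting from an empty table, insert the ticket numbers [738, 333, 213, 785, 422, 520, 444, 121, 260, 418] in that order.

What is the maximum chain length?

738 → bucket 1
333 → bucket 3
213 → bucket 4
785 → bucket 4 (collision)
422 → bucket 4 (collision)
520 → bucket 3 (collision)
444 → bucket 4 (collision)
121 → bucket 0
260 → bucket 7
418 → bucket 0 (collision)
Final buckets:
0: 121 -> 418
1: 738
2: _
3: 333 -> 520
4: 213 -> 785 -> 422 -> 444
5: _
6: _
7: 260
8: _
9: _
10: _

4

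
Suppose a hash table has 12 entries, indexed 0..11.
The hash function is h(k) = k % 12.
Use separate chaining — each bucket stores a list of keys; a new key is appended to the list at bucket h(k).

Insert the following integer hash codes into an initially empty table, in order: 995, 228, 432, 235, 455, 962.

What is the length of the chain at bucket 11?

2

995 -> bucket 11
228 -> bucket 0
432 -> bucket 0 (collision)
235 -> bucket 7
455 -> bucket 11 (collision)
962 -> bucket 2
Final buckets:
0: 228 -> 432
1: .
2: 962
3: .
4: .
5: .
6: .
7: 235
8: .
9: .
10: .
11: 995 -> 455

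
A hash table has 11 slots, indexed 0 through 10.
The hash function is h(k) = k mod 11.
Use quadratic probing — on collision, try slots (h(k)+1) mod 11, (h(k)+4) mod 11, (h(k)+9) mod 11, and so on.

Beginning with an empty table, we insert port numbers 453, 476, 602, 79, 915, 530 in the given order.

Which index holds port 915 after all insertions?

Insert 453: h=2, slot 2 empty → index 2.
Insert 476: h=3, slot 3 empty → index 3.
Insert 602: h=8, slot 8 empty → index 8.
Insert 79: h=2, slots 2,3 occupied → index 6.
Insert 915: h=2, slots 2,3,6 occupied → index 0.
Insert 530: h=2, slots 2,3,6,0 occupied → index 7.
Table: [915, ∅, 453, 476, ∅, ∅, 79, 530, 602, ∅, ∅]

0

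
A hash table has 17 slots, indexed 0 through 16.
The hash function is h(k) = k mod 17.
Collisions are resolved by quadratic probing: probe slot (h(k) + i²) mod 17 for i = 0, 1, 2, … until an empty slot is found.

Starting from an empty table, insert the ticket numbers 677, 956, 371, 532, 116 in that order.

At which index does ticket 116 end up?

1

677 hashes to 14; slot 14 is free -> place at 14.
956 hashes to 4; slot 4 is free -> place at 4.
371 hashes to 14; 14 taken -> place at 15.
532 hashes to 5; slot 5 is free -> place at 5.
116 hashes to 14; 14,15 taken -> place at 1.
Table: [-, 116, -, -, 956, 532, -, -, -, -, -, -, -, -, 677, 371, -]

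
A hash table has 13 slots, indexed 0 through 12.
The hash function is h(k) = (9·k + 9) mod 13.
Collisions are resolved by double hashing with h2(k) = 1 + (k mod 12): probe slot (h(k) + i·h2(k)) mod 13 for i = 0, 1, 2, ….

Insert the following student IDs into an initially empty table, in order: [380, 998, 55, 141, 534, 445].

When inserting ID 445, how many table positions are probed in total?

Insert 380: h=10, slot 10 empty → index 10.
Insert 998: h=8, slot 8 empty → index 8.
Insert 55: h=10, h2=8, slot 10 occupied → index 5.
Insert 141: h=4, slot 4 empty → index 4.
Insert 534: h=5, h2=7, slot 5 occupied → index 12.
Insert 445: h=10, h2=2, slots 10,12 occupied → index 1.
Table: [., 445, ., ., 141, 55, ., ., 998, ., 380, ., 534]

3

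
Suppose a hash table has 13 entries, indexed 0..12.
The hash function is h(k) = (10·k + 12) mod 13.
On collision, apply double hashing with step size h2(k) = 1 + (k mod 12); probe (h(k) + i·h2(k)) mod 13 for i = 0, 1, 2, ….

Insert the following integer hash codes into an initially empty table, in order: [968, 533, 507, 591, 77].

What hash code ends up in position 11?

968 hashes to 7; slot 7 is free -> place at 7.
533 hashes to 12; slot 12 is free -> place at 12.
507 hashes to 12, h2=4; 12 taken -> place at 3.
591 hashes to 7, h2=4; 7 taken -> place at 11.
77 hashes to 2; slot 2 is free -> place at 2.
Table: [., ., 77, 507, ., ., ., 968, ., ., ., 591, 533]

591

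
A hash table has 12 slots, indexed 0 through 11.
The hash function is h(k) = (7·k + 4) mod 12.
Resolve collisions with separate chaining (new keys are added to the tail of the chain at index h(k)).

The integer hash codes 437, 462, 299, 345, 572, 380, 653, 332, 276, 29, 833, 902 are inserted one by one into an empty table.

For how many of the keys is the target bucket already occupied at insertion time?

5

Insert 437: h=3, bucket 3 empty -> new chain.
Insert 462: h=10, bucket 10 empty -> new chain.
Insert 299: h=9, bucket 9 empty -> new chain.
Insert 345: h=7, bucket 7 empty -> new chain.
Insert 572: h=0, bucket 0 empty -> new chain.
Insert 380: h=0, bucket 0 nonempty -> append to chain.
Insert 653: h=3, bucket 3 nonempty -> append to chain.
Insert 332: h=0, bucket 0 nonempty -> append to chain.
Insert 276: h=4, bucket 4 empty -> new chain.
Insert 29: h=3, bucket 3 nonempty -> append to chain.
Insert 833: h=3, bucket 3 nonempty -> append to chain.
Insert 902: h=6, bucket 6 empty -> new chain.
Final buckets:
0: 572 -> 380 -> 332
1: ∅
2: ∅
3: 437 -> 653 -> 29 -> 833
4: 276
5: ∅
6: 902
7: 345
8: ∅
9: 299
10: 462
11: ∅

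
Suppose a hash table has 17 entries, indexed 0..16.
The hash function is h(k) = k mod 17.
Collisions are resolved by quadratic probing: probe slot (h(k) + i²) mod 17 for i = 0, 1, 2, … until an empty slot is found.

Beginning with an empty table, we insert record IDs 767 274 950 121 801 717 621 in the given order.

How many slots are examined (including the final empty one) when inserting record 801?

767 hashes to 2; slot 2 is free => place at 2.
274 hashes to 2; 2 taken => place at 3.
950 hashes to 15; slot 15 is free => place at 15.
121 hashes to 2; 2,3 taken => place at 6.
801 hashes to 2; 2,3,6 taken => place at 11.
717 hashes to 3; 3 taken => place at 4.
621 hashes to 9; slot 9 is free => place at 9.
Table: [_, _, 767, 274, 717, _, 121, _, _, 621, _, 801, _, _, _, 950, _]

4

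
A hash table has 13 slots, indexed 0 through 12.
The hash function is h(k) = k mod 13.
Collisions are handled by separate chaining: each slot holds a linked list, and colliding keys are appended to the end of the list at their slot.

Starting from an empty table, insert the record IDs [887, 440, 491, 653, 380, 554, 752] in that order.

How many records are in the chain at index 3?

3

887 -> bucket 3
440 -> bucket 11
491 -> bucket 10
653 -> bucket 3 (collision)
380 -> bucket 3 (collision)
554 -> bucket 8
752 -> bucket 11 (collision)
Final buckets:
0: ∅
1: ∅
2: ∅
3: 887 -> 653 -> 380
4: ∅
5: ∅
6: ∅
7: ∅
8: 554
9: ∅
10: 491
11: 440 -> 752
12: ∅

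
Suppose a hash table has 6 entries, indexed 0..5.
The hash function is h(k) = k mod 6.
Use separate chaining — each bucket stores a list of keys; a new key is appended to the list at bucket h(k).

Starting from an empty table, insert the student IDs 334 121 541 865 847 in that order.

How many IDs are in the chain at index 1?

Insert 334: h=4, bucket 4 empty → new chain.
Insert 121: h=1, bucket 1 empty → new chain.
Insert 541: h=1, bucket 1 nonempty → append to chain.
Insert 865: h=1, bucket 1 nonempty → append to chain.
Insert 847: h=1, bucket 1 nonempty → append to chain.
Final buckets:
0: —
1: 121 -> 541 -> 865 -> 847
2: —
3: —
4: 334
5: —

4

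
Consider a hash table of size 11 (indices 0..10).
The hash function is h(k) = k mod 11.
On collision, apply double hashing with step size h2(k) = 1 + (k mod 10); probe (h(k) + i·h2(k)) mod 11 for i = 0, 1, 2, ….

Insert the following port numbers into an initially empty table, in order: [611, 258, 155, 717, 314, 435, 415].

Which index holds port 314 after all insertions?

0

611: h=6 → slot 6
258: h=5 → slot 5
155: h=1 → slot 1
717: h=2 → slot 2
314: h=6, h2=5, probe 6,0 → slot 0
435: h=6, h2=6, probe 6,1,7 → slot 7
415: h=8 → slot 8
Table: [314, 155, 717, -, -, 258, 611, 435, 415, -, -]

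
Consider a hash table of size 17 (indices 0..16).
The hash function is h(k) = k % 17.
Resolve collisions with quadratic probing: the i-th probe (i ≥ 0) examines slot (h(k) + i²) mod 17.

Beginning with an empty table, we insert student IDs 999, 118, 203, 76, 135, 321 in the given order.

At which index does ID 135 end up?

3

999: h=13 → slot 13
118: h=16 → slot 16
203: h=16, probe 16,0 → slot 0
76: h=8 → slot 8
135: h=16, probe 16,0,3 → slot 3
321: h=15 → slot 15
Table: [203, _, _, 135, _, _, _, _, 76, _, _, _, _, 999, _, 321, 118]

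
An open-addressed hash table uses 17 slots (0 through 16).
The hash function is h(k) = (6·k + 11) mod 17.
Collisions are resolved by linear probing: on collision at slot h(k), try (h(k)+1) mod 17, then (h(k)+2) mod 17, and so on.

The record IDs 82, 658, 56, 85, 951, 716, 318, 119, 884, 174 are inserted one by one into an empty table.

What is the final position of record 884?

82 hashes to 10; slot 10 is free -> place at 10.
658 hashes to 15; slot 15 is free -> place at 15.
56 hashes to 7; slot 7 is free -> place at 7.
85 hashes to 11; slot 11 is free -> place at 11.
951 hashes to 5; slot 5 is free -> place at 5.
716 hashes to 6; slot 6 is free -> place at 6.
318 hashes to 15; 15 taken -> place at 16.
119 hashes to 11; 11 taken -> place at 12.
884 hashes to 11; 11,12 taken -> place at 13.
174 hashes to 1; slot 1 is free -> place at 1.
Table: [_, 174, _, _, _, 951, 716, 56, _, _, 82, 85, 119, 884, _, 658, 318]

13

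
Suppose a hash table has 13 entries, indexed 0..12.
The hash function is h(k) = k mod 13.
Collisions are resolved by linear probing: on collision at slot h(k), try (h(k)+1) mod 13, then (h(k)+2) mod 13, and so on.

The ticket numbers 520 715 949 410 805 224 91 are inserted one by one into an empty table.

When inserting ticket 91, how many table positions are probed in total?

520: h=0 -> slot 0
715: h=0, probe 0,1 -> slot 1
949: h=0, probe 0,1,2 -> slot 2
410: h=7 -> slot 7
805: h=12 -> slot 12
224: h=3 -> slot 3
91: h=0, probe 0,1,2,3,4 -> slot 4
Table: [520, 715, 949, 224, 91, —, —, 410, —, —, —, —, 805]

5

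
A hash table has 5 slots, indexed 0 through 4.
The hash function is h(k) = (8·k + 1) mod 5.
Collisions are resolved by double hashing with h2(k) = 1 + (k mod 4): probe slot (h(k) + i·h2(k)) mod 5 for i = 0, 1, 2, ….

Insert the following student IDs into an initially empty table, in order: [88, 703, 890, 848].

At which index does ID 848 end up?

Insert 88: h=0, slot 0 empty → index 0.
Insert 703: h=0, h2=4, slot 0 occupied → index 4.
Insert 890: h=1, slot 1 empty → index 1.
Insert 848: h=0, h2=1, slots 0,1 occupied → index 2.
Table: [88, 890, 848, ., 703]

2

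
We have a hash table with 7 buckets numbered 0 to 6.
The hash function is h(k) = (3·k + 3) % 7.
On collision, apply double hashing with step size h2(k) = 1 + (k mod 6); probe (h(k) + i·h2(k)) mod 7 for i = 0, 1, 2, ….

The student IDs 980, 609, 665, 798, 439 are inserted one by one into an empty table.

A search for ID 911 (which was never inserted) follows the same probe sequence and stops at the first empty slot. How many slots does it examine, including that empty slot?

980: h=3 => slot 3
609: h=3, h2=4, probe 3,0 => slot 0
665: h=3, h2=6, probe 3,2 => slot 2
798: h=3, h2=1, probe 3,4 => slot 4
439: h=4, h2=2, probe 4,6 => slot 6
Table: [609, -, 665, 980, 798, -, 439]
Lookup 911: h=6, h2=6, probe 6,5 → slot 5 empty, not found.

2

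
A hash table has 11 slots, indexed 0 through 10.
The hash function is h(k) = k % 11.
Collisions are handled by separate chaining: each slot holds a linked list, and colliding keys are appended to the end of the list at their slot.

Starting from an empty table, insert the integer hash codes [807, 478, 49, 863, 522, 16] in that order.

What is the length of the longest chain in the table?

807 → bucket 4
478 → bucket 5
49 → bucket 5 (collision)
863 → bucket 5 (collision)
522 → bucket 5 (collision)
16 → bucket 5 (collision)
Final buckets:
0: _
1: _
2: _
3: _
4: 807
5: 478 -> 49 -> 863 -> 522 -> 16
6: _
7: _
8: _
9: _
10: _

5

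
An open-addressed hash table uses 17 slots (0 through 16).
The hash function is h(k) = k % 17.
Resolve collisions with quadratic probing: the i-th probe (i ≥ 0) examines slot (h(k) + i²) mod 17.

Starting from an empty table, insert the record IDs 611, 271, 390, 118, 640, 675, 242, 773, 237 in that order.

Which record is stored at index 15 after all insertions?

237

611: h=16 → slot 16
271: h=16, probe 16,0 → slot 0
390: h=16, probe 16,0,3 → slot 3
118: h=16, probe 16,0,3,8 → slot 8
640: h=11 → slot 11
675: h=12 → slot 12
242: h=4 → slot 4
773: h=8, probe 8,9 → slot 9
237: h=16, probe 16,0,3,8,15 → slot 15
Table: [271, ∅, ∅, 390, 242, ∅, ∅, ∅, 118, 773, ∅, 640, 675, ∅, ∅, 237, 611]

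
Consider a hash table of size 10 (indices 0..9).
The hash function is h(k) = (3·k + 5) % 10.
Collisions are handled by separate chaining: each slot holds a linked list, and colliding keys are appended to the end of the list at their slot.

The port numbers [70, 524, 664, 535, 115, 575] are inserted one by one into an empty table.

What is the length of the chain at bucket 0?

3

Insert 70: h=5, bucket 5 empty -> new chain.
Insert 524: h=7, bucket 7 empty -> new chain.
Insert 664: h=7, bucket 7 nonempty -> append to chain.
Insert 535: h=0, bucket 0 empty -> new chain.
Insert 115: h=0, bucket 0 nonempty -> append to chain.
Insert 575: h=0, bucket 0 nonempty -> append to chain.
Final buckets:
0: 535 -> 115 -> 575
1: —
2: —
3: —
4: —
5: 70
6: —
7: 524 -> 664
8: —
9: —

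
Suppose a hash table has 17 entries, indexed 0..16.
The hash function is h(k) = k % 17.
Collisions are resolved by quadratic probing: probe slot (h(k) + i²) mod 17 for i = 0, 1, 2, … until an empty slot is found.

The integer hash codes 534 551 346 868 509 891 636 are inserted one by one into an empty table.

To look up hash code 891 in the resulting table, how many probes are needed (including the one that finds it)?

3

534: h=7 → slot 7
551: h=7, probe 7,8 → slot 8
346: h=6 → slot 6
868: h=1 → slot 1
509: h=16 → slot 16
891: h=7, probe 7,8,11 → slot 11
636: h=7, probe 7,8,11,16,6,15 → slot 15
Table: [∅, 868, ∅, ∅, ∅, ∅, 346, 534, 551, ∅, ∅, 891, ∅, ∅, ∅, 636, 509]
Lookup 891: h=7, probe 7,8,11 → found at 11.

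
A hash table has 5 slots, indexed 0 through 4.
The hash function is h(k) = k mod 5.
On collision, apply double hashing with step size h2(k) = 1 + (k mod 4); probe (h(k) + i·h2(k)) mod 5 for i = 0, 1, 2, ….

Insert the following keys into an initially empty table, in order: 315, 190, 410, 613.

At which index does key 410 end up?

Insert 315: h=0, slot 0 empty -> index 0.
Insert 190: h=0, h2=3, slot 0 occupied -> index 3.
Insert 410: h=0, h2=3, slots 0,3 occupied -> index 1.
Insert 613: h=3, h2=2, slots 3,0 occupied -> index 2.
Table: [315, 410, 613, 190, —]

1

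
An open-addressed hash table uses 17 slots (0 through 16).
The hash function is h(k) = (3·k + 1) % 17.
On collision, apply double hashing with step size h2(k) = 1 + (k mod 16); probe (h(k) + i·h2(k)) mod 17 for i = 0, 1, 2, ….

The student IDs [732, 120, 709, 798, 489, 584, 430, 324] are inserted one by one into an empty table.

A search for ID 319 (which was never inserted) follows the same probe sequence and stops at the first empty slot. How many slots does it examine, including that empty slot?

2

732: h=4 => slot 4
120: h=4, h2=9, probe 4,13 => slot 13
709: h=3 => slot 3
798: h=15 => slot 15
489: h=6 => slot 6
584: h=2 => slot 2
430: h=16 => slot 16
324: h=4, h2=5, probe 4,9 => slot 9
Table: [., ., 584, 709, 732, ., 489, ., ., 324, ., ., ., 120, ., 798, 430]
Lookup 319: h=6, h2=16, probe 6,5 → slot 5 empty, not found.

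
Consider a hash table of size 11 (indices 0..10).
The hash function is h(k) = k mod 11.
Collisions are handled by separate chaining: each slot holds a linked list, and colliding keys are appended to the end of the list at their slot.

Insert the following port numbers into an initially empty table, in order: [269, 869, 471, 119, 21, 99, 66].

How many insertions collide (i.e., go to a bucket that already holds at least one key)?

3

Insert 269: h=5, bucket 5 empty → new chain.
Insert 869: h=0, bucket 0 empty → new chain.
Insert 471: h=9, bucket 9 empty → new chain.
Insert 119: h=9, bucket 9 nonempty → append to chain.
Insert 21: h=10, bucket 10 empty → new chain.
Insert 99: h=0, bucket 0 nonempty → append to chain.
Insert 66: h=0, bucket 0 nonempty → append to chain.
Final buckets:
0: 869 -> 99 -> 66
1: -
2: -
3: -
4: -
5: 269
6: -
7: -
8: -
9: 471 -> 119
10: 21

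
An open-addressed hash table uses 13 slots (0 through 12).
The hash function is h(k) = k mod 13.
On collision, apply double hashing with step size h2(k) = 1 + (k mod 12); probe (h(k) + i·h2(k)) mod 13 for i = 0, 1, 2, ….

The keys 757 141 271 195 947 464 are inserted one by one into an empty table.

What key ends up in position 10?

757: h=3 → slot 3
141: h=11 → slot 11
271: h=11, h2=8, probe 11,6 → slot 6
195: h=0 → slot 0
947: h=11, h2=12, probe 11,10 → slot 10
464: h=9 → slot 9
Table: [195, —, —, 757, —, —, 271, —, —, 464, 947, 141, —]

947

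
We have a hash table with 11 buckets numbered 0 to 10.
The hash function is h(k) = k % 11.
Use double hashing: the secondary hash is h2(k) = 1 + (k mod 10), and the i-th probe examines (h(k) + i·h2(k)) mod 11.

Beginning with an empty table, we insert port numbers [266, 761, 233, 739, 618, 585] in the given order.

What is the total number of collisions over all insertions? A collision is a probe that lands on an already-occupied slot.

5

266: h=2 => slot 2
761: h=2, h2=2, probe 2,4 => slot 4
233: h=2, h2=4, probe 2,6 => slot 6
739: h=2, h2=10, probe 2,1 => slot 1
618: h=2, h2=9, probe 2,0 => slot 0
585: h=2, h2=6, probe 2,8 => slot 8
Table: [618, 739, 266, ∅, 761, ∅, 233, ∅, 585, ∅, ∅]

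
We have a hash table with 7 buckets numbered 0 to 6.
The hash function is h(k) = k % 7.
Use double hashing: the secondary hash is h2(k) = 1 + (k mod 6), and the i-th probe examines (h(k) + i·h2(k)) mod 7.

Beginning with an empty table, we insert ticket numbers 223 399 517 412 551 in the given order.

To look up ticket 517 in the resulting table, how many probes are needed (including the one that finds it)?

2

223 hashes to 6; slot 6 is free => place at 6.
399 hashes to 0; slot 0 is free => place at 0.
517 hashes to 6, h2=2; 6 taken => place at 1.
412 hashes to 6, h2=5; 6 taken => place at 4.
551 hashes to 5; slot 5 is free => place at 5.
Table: [399, 517, —, —, 412, 551, 223]
Lookup 517: h=6, h2=2, probe 6,1 → found at 1.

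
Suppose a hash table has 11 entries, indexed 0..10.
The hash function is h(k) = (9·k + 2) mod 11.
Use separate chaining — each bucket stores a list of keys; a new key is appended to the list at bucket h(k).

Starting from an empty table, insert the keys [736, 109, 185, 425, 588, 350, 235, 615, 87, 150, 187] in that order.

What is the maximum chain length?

Insert 736: h=4, bucket 4 empty -> new chain.
Insert 109: h=4, bucket 4 nonempty -> append to chain.
Insert 185: h=6, bucket 6 empty -> new chain.
Insert 425: h=10, bucket 10 empty -> new chain.
Insert 588: h=3, bucket 3 empty -> new chain.
Insert 350: h=6, bucket 6 nonempty -> append to chain.
Insert 235: h=5, bucket 5 empty -> new chain.
Insert 615: h=4, bucket 4 nonempty -> append to chain.
Insert 87: h=4, bucket 4 nonempty -> append to chain.
Insert 150: h=10, bucket 10 nonempty -> append to chain.
Insert 187: h=2, bucket 2 empty -> new chain.
Final buckets:
0: —
1: —
2: 187
3: 588
4: 736 -> 109 -> 615 -> 87
5: 235
6: 185 -> 350
7: —
8: —
9: —
10: 425 -> 150

4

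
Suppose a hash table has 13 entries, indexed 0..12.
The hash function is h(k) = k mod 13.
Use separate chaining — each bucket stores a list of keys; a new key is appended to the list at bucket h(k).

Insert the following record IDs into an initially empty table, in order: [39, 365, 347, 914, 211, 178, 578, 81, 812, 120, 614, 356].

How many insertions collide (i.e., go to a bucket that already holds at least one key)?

5

39 → bucket 0
365 → bucket 1
347 → bucket 9
914 → bucket 4
211 → bucket 3
178 → bucket 9 (collision)
578 → bucket 6
81 → bucket 3 (collision)
812 → bucket 6 (collision)
120 → bucket 3 (collision)
614 → bucket 3 (collision)
356 → bucket 5
Final buckets:
0: 39
1: 365
2: -
3: 211 -> 81 -> 120 -> 614
4: 914
5: 356
6: 578 -> 812
7: -
8: -
9: 347 -> 178
10: -
11: -
12: -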